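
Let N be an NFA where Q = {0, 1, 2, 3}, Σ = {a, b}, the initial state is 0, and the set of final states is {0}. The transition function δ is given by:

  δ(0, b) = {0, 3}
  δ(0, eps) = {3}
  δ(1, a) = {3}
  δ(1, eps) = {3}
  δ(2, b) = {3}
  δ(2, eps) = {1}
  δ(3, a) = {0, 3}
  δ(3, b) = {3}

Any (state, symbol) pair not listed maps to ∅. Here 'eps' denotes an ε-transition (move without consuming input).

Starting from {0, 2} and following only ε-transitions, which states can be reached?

Begin with {0, 2}.
ε-move 0 → 3; add 3.
ε-move 2 → 1; add 1.

{0, 1, 2, 3}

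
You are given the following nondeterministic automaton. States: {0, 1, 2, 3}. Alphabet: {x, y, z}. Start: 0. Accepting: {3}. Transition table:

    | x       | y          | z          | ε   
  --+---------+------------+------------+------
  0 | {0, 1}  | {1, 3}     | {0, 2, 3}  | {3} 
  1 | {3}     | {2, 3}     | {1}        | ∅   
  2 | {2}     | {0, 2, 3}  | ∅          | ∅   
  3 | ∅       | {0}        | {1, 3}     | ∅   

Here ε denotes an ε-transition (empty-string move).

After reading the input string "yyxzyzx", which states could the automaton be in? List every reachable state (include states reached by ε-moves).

{0, 1, 2, 3}

Start: ε-closure({0}) = {0, 3}.
Read 'y': {0, 3} → {0, 1, 3}.
Read 'y': {0, 1, 3} → {0, 1, 2, 3}.
Read 'x': {0, 1, 2, 3} → {0, 1, 2, 3}.
Read 'z': {0, 1, 2, 3} → {0, 1, 2, 3}.
Read 'y': {0, 1, 2, 3} → {0, 1, 2, 3}.
Read 'z': {0, 1, 2, 3} → {0, 1, 2, 3}.
Read 'x': {0, 1, 2, 3} → {0, 1, 2, 3}.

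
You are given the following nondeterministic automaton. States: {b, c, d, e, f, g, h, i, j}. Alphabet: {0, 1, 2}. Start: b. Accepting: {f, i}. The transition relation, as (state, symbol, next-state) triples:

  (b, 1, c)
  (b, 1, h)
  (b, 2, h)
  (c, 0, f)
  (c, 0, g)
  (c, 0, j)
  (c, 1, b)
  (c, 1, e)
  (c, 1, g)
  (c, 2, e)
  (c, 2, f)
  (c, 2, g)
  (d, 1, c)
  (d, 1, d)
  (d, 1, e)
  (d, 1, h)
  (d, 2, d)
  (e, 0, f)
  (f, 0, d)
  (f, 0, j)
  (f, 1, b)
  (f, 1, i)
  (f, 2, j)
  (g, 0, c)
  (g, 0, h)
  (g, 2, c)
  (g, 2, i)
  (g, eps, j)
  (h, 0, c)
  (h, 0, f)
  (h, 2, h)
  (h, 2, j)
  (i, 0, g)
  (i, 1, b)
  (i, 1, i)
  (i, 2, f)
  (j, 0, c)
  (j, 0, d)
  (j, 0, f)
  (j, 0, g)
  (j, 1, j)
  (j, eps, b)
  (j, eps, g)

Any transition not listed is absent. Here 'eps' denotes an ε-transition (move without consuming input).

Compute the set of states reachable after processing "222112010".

{b, c, d, f, g, h, j}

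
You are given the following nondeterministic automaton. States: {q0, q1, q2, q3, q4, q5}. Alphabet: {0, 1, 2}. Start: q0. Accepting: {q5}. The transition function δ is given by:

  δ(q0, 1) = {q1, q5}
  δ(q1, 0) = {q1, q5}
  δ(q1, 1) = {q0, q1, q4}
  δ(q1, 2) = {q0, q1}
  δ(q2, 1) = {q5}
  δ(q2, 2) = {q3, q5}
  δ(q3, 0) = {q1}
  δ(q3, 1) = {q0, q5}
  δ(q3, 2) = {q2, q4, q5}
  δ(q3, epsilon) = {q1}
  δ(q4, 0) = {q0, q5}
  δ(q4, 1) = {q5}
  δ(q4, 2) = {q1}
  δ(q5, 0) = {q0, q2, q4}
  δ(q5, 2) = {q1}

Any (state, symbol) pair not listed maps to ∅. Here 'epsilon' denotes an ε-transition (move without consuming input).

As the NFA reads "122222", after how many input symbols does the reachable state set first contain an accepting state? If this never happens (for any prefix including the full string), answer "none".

1

Start in {q0}.
Read '1': q0→{q1, q5}; now {q1, q5}.
None of the earlier sets intersect F, but {q1, q5} does.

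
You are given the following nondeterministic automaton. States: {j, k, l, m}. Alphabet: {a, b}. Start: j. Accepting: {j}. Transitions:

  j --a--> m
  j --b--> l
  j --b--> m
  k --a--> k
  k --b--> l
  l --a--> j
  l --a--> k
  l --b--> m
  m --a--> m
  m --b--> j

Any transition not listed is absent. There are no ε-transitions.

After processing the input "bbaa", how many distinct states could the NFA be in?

Start in {j}.
Read 'b': j→{l, m}; now {l, m}.
Read 'b': l→{m}, m→{j}; now {j, m}.
Read 'a': j→{m}, m→{m}; now {m}.
Read 'a': m→{m}; now {m}.
That set has 1 state.

1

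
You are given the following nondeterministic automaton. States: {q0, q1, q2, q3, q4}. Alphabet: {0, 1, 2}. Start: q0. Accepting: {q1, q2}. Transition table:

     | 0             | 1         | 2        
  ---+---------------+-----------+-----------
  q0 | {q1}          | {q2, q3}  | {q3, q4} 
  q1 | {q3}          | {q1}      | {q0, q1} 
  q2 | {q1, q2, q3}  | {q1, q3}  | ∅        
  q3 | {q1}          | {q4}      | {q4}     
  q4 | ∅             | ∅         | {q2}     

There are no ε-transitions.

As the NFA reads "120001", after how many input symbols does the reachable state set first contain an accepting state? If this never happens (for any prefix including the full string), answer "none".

1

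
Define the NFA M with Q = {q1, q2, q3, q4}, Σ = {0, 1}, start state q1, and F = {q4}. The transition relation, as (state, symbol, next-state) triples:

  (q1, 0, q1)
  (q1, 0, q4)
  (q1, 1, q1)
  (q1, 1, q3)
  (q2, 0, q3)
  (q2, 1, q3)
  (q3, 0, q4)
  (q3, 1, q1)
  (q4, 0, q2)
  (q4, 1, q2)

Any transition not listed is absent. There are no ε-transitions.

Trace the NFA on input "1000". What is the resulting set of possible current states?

Start in {q1}.
Read '1': q1→{q1, q3}; now {q1, q3}.
Read '0': q1→{q1, q4}, q3→{q4}; now {q1, q4}.
Read '0': q1→{q1, q4}, q4→{q2}; now {q1, q2, q4}.
Read '0': q1→{q1, q4}, q2→{q3}, q4→{q2}; now {q1, q2, q3, q4}.

{q1, q2, q3, q4}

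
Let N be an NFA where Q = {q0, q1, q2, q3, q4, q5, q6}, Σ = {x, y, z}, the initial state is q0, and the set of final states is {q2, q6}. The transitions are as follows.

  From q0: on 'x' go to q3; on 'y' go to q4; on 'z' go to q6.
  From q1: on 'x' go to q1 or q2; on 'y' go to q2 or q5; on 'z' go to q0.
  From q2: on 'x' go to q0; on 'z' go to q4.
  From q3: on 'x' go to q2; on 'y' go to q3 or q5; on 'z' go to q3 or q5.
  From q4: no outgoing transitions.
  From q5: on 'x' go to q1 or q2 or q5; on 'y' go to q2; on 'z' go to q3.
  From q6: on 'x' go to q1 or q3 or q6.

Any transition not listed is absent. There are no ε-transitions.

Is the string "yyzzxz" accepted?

Start in {q0}.
Read 'y': {q0} → {q4}.
Read 'y': {q4} → ∅.
The set is empty and remains empty for the remaining 4 symbols.
The final set ∅ contains no accepting state.

No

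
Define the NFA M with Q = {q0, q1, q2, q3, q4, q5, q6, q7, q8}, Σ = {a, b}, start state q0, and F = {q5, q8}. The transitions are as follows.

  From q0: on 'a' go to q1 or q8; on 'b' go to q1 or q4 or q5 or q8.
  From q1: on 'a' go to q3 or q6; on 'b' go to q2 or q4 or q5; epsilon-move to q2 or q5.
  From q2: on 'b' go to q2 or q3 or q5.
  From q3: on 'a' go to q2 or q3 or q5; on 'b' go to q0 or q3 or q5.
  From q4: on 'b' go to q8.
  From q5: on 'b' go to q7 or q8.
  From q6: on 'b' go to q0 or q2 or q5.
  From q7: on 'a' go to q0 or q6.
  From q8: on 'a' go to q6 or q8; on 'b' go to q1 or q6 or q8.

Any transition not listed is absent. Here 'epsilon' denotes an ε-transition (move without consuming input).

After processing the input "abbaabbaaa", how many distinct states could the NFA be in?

5

Start in {q0}.
Read 'a': {q0} → {q1, q2, q5, q8}.
Read 'b': {q1, q2, q5, q8} → {q1, q2, q3, q4, q5, q6, q7, q8}.
Read 'b': {q1, q2, q3, q4, q5, q6, q7, q8} → {q0, q1, q2, q3, q4, q5, q6, q7, q8}.
Read 'a': {q0, q1, q2, q3, q4, q5, q6, q7, q8} → {q0, q1, q2, q3, q5, q6, q8}.
Read 'a': {q0, q1, q2, q3, q5, q6, q8} → {q1, q2, q3, q5, q6, q8}.
Read 'b': {q1, q2, q3, q5, q6, q8} → {q0, q1, q2, q3, q4, q5, q6, q7, q8}.
Read 'b': {q0, q1, q2, q3, q4, q5, q6, q7, q8} → {q0, q1, q2, q3, q4, q5, q6, q7, q8}.
Read 'a': {q0, q1, q2, q3, q4, q5, q6, q7, q8} → {q0, q1, q2, q3, q5, q6, q8}.
Read 'a': {q0, q1, q2, q3, q5, q6, q8} → {q1, q2, q3, q5, q6, q8}.
Read 'a': {q1, q2, q3, q5, q6, q8} → {q2, q3, q5, q6, q8}.
That set has 5 states.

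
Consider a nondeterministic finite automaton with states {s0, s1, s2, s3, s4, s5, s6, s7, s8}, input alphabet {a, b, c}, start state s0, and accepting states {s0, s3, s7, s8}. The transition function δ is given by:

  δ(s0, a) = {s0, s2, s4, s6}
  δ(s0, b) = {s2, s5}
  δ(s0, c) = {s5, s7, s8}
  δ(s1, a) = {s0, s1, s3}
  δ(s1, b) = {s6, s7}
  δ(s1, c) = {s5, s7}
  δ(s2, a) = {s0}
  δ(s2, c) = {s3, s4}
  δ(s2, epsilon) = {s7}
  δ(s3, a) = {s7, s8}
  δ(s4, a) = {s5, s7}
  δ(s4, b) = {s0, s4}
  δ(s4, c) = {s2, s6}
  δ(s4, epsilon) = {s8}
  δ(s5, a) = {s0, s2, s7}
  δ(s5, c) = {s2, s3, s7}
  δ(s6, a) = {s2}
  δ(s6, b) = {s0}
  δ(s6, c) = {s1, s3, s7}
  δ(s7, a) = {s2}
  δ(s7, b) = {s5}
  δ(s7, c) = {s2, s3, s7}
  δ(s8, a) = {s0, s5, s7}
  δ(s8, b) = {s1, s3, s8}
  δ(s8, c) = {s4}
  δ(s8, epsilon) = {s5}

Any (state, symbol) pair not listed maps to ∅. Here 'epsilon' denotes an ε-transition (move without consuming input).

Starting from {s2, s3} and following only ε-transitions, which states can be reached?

{s2, s3, s7}

Begin with {s2, s3}.
ε-move s2 → s7; add s7.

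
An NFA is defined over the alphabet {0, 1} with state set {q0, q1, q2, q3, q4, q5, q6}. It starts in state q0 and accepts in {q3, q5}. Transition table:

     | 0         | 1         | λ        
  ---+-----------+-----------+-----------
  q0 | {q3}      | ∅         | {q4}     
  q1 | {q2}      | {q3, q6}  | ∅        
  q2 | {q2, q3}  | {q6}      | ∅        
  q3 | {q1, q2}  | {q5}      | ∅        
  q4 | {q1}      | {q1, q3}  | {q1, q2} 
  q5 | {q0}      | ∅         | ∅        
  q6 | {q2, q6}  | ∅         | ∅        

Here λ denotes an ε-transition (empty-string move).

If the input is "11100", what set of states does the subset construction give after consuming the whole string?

Start: ε-closure({q0}) = {q0, q1, q2, q4}.
Read '1': {q0, q1, q2, q4} → {q1, q3, q6}.
Read '1': {q1, q3, q6} → {q3, q5, q6}.
Read '1': {q3, q5, q6} → {q5}.
Read '0': {q5} → {q0, q1, q2, q4}.
Read '0': {q0, q1, q2, q4} → {q1, q2, q3}.

{q1, q2, q3}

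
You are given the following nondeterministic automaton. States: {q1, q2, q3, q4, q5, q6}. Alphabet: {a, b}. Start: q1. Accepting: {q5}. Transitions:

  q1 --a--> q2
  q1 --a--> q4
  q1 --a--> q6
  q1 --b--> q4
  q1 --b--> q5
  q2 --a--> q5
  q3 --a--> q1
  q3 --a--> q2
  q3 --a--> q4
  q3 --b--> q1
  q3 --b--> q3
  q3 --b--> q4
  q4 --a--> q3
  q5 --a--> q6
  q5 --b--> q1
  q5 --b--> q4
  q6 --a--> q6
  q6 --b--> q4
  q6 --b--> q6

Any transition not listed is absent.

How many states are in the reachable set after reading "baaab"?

4

Start in {q1}.
Read 'b': q1→{q4, q5}; now {q4, q5}.
Read 'a': q4→{q3}, q5→{q6}; now {q3, q6}.
Read 'a': q3→{q1, q2, q4}, q6→{q6}; now {q1, q2, q4, q6}.
Read 'a': q1→{q2, q4, q6}, q2→{q5}, q4→{q3}, q6→{q6}; now {q2, q3, q4, q5, q6}.
Read 'b': q2→∅, q3→{q1, q3, q4}, q4→∅, q5→{q1, q4}, q6→{q4, q6}; now {q1, q3, q4, q6}.
That set has 4 states.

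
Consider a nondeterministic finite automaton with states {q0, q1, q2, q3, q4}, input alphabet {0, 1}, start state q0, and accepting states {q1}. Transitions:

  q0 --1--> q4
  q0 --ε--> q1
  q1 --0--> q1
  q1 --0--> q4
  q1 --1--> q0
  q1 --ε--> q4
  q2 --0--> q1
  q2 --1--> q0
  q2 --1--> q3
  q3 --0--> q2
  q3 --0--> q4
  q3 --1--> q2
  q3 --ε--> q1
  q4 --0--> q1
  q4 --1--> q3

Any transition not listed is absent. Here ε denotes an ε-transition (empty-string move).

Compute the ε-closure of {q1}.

Begin with {q1}.
ε-move q1 → q4; add q4.

{q1, q4}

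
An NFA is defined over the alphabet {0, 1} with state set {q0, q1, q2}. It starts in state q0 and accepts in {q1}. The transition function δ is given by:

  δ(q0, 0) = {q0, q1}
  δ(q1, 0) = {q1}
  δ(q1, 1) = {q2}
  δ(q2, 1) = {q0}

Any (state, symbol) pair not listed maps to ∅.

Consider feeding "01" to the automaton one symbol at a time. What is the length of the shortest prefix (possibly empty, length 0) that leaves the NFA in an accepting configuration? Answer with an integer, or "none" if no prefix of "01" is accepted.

Start in {q0}.
Read '0': {q0} → {q0, q1}.
None of the earlier sets intersect F, but {q0, q1} does.

1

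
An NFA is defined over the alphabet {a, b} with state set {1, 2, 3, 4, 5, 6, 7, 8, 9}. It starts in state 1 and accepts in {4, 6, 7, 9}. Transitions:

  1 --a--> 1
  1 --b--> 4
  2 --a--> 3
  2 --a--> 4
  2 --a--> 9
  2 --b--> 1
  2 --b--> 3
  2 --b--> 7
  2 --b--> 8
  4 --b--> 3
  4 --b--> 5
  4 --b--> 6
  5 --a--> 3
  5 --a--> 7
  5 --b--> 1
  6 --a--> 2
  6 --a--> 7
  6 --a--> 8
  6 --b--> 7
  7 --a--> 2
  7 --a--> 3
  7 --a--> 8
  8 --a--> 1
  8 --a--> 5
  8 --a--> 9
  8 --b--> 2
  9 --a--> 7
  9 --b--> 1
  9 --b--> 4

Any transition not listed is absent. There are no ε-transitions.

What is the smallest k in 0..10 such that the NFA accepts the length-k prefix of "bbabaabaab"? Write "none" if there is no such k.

Start in {1}.
Read 'b': {1} → {4}.
None of the earlier sets intersect F, but {4} does.

1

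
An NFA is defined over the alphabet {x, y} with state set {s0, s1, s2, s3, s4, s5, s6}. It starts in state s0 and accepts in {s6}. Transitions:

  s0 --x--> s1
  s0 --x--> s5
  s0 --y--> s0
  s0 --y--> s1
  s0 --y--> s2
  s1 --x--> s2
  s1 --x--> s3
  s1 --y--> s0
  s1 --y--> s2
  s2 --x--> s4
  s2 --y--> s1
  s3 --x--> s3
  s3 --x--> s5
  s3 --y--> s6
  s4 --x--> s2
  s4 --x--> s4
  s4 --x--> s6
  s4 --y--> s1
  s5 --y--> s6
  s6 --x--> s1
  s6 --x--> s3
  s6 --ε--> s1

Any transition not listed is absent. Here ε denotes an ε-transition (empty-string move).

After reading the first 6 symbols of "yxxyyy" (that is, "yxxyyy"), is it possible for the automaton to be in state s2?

Yes

Start in {s0}.
Read 'y': {s0} → {s0, s1, s2}.
Read 'x': {s0, s1, s2} → {s1, s2, s3, s4, s5}.
Read 'x': {s1, s2, s3, s4, s5} → {s1, s2, s3, s4, s5, s6}.
Read 'y': {s1, s2, s3, s4, s5, s6} → {s0, s1, s2, s6}.
Read 'y': {s0, s1, s2, s6} → {s0, s1, s2}.
Read 'y': {s0, s1, s2} → {s0, s1, s2}.
State s2 is in {s0, s1, s2}.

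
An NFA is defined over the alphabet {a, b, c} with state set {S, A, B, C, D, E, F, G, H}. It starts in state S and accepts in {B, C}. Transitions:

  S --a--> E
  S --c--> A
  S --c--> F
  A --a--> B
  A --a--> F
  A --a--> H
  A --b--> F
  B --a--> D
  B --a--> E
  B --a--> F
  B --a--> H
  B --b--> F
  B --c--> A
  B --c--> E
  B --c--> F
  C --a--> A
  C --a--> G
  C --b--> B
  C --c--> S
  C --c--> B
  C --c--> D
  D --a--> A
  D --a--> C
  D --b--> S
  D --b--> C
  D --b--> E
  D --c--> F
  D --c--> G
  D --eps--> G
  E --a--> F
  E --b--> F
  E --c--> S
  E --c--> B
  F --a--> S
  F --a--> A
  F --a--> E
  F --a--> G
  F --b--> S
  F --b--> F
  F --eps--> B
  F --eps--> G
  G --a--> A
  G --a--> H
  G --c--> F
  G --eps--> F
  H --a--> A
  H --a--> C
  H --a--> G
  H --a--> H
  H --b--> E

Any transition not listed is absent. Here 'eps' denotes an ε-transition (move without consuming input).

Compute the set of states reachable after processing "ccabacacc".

{S, A, B, E, F, G}

Start in {S}.
Read 'c': {S} → {A, B, F, G}.
Read 'c': {A, B, F, G} → {A, B, E, F, G}.
Read 'a': {A, B, E, F, G} → {S, A, B, D, E, F, G, H}.
Read 'b': {S, A, B, D, E, F, G, H} → {S, B, C, E, F, G}.
Read 'a': {S, B, C, E, F, G} → {S, A, B, D, E, F, G, H}.
Read 'c': {S, A, B, D, E, F, G, H} → {S, A, B, E, F, G}.
Read 'a': {S, A, B, E, F, G} → {S, A, B, D, E, F, G, H}.
Read 'c': {S, A, B, D, E, F, G, H} → {S, A, B, E, F, G}.
Read 'c': {S, A, B, E, F, G} → {S, A, B, E, F, G}.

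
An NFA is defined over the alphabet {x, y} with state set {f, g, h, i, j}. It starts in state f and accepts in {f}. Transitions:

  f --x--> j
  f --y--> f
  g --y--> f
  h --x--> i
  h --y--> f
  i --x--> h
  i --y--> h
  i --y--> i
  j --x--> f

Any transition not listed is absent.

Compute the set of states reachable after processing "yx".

Start in {f}.
Read 'y': {f} → {f}.
Read 'x': {f} → {j}.

{j}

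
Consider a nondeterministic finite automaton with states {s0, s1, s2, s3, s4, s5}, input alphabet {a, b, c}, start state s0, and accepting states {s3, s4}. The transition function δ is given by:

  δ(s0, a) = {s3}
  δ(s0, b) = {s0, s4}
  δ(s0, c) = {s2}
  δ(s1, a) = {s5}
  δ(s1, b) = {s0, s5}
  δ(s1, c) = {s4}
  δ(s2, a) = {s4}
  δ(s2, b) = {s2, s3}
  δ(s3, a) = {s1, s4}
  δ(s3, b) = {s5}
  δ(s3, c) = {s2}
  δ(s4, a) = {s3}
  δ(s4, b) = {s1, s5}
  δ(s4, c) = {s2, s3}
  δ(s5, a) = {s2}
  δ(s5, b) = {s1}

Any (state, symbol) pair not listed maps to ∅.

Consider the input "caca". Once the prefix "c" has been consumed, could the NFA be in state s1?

Start in {s0}.
Read 'c': s0→{s2}; now {s2}.
State s1 is not in {s2}.

No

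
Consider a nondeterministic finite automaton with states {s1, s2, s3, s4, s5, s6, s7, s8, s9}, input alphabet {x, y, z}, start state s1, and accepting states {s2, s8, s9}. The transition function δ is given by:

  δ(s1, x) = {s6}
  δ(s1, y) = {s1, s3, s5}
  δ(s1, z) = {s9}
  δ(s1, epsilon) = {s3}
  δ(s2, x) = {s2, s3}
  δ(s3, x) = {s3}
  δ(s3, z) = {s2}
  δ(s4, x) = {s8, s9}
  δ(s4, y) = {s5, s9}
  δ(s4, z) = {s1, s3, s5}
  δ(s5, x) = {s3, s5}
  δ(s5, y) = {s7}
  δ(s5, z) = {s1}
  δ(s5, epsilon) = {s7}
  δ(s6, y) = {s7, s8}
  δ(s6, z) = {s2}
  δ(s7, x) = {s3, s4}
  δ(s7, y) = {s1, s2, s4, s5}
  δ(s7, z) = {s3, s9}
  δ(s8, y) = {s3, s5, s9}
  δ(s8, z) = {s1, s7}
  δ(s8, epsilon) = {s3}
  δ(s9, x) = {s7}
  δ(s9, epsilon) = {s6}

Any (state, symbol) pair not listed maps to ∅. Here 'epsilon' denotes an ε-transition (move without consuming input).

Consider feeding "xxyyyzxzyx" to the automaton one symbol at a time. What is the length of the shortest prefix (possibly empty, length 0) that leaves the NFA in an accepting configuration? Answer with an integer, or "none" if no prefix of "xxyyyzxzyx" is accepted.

none

Start: ε-closure({s1}) = {s1, s3}.
Read 'x': {s1, s3} → {s3, s6}.
Read 'x': {s3, s6} → {s3}.
Read 'y': {s3} → ∅.
The set is empty and remains empty for the remaining 7 symbols.
No reachable set along the way intersects F.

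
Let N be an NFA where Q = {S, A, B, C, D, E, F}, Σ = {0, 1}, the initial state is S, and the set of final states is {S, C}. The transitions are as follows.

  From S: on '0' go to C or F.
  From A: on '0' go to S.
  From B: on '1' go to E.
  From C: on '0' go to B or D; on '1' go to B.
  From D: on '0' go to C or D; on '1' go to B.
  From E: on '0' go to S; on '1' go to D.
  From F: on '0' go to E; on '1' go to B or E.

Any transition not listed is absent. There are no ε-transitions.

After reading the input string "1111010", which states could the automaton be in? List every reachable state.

∅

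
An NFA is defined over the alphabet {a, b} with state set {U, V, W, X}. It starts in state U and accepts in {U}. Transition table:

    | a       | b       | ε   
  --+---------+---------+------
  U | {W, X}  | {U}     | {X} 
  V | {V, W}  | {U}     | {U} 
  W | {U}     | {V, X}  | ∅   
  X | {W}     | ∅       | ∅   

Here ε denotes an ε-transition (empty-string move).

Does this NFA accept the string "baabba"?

No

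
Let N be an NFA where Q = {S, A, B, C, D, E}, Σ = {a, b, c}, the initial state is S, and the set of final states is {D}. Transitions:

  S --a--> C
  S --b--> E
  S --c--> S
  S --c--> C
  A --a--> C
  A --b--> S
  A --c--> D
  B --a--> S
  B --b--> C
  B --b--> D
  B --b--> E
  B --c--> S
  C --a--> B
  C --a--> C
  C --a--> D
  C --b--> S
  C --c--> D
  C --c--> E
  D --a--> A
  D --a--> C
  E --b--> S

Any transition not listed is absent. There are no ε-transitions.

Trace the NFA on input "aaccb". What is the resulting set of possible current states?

Start in {S}.
Read 'a': S→{C}; now {C}.
Read 'a': C→{B, C, D}; now {B, C, D}.
Read 'c': B→{S}, C→{D, E}, D→∅; now {S, D, E}.
Read 'c': S→{S, C}, D→∅, E→∅; now {S, C}.
Read 'b': S→{E}, C→{S}; now {S, E}.

{S, E}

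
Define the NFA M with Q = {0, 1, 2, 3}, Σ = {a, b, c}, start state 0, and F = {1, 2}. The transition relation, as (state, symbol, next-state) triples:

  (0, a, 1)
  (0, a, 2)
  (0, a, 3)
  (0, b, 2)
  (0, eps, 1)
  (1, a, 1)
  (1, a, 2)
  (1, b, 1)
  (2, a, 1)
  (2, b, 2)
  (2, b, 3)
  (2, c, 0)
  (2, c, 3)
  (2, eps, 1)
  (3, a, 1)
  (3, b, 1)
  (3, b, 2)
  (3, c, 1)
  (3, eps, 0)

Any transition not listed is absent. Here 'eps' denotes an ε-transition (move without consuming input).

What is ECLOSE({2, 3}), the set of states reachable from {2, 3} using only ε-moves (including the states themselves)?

{0, 1, 2, 3}

Begin with {2, 3}.
ε-move 3 → 0; add 0.
ε-move 0 → 1; add 1.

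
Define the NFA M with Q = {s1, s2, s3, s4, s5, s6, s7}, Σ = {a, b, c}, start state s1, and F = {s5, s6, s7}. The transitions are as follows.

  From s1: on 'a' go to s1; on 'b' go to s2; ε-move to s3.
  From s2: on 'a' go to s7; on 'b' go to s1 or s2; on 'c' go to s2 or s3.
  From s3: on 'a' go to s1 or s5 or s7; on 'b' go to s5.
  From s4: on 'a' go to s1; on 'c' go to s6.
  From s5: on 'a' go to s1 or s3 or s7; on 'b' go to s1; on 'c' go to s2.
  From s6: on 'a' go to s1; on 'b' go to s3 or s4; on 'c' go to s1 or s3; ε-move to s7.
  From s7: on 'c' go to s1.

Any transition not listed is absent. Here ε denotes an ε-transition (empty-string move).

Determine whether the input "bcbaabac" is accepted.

Start: ε-closure({s1}) = {s1, s3}.
Read 'b': s1→{s2}, s3→{s5}; now {s2, s5}.
Read 'c': s2→{s2, s3}, s5→{s2}; now {s2, s3}.
Read 'b': s2→{s1, s2}, s3→{s5}; union {s1, s2, s5}; ε-closure = {s1, s2, s3, s5}.
Read 'a': s1→{s1}, s2→{s7}, s3→{s1, s5, s7}, s5→{s1, s3, s7}; now {s1, s3, s5, s7}.
Read 'a': s1→{s1}, s3→{s1, s5, s7}, s5→{s1, s3, s7}, s7→∅; now {s1, s3, s5, s7}.
Read 'b': s1→{s2}, s3→{s5}, s5→{s1}, s7→∅; union {s1, s2, s5}; ε-closure = {s1, s2, s3, s5}.
Read 'a': s1→{s1}, s2→{s7}, s3→{s1, s5, s7}, s5→{s1, s3, s7}; now {s1, s3, s5, s7}.
Read 'c': s1→∅, s3→∅, s5→{s2}, s7→{s1}; union {s1, s2}; ε-closure = {s1, s2, s3}.
The final set {s1, s2, s3} contains no accepting state.

No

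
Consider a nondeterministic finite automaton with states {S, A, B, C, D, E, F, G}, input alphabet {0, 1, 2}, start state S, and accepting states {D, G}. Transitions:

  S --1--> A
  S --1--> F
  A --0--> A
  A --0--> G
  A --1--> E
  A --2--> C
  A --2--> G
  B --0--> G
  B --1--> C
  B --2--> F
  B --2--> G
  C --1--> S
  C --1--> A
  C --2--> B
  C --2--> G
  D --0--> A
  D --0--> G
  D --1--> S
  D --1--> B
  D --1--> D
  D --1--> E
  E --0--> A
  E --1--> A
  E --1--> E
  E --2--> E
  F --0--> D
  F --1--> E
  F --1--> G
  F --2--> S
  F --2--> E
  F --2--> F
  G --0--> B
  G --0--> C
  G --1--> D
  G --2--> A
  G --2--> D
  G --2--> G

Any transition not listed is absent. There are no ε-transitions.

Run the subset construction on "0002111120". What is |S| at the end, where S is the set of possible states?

Start in {S}.
Read '0': {S} → ∅.
The set is empty and remains empty for the remaining 9 symbols.
That set has 0 states.

0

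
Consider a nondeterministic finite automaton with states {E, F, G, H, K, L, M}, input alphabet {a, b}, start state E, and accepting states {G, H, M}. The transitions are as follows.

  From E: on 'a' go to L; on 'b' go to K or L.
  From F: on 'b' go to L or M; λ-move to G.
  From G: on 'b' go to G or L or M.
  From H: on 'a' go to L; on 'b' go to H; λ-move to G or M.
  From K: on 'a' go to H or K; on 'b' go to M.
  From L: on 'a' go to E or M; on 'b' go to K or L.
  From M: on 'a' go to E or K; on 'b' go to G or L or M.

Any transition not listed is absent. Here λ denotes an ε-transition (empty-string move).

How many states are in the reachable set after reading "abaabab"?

5

Start in {E}.
Read 'a': {E} → {L}.
Read 'b': {L} → {K, L}.
Read 'a': {K, L} → {E, G, H, K, M}.
Read 'a': {E, G, H, K, M} → {E, G, H, K, L, M}.
Read 'b': {E, G, H, K, L, M} → {G, H, K, L, M}.
Read 'a': {G, H, K, L, M} → {E, G, H, K, L, M}.
Read 'b': {E, G, H, K, L, M} → {G, H, K, L, M}.
That set has 5 states.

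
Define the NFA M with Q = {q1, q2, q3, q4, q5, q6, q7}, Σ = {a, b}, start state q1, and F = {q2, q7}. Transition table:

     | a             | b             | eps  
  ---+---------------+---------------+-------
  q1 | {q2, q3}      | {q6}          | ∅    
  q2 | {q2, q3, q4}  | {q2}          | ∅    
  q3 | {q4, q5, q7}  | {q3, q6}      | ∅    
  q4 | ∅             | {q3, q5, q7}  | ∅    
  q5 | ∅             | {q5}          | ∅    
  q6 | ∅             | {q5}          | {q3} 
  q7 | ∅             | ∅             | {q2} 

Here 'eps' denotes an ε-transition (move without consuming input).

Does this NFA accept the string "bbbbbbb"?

No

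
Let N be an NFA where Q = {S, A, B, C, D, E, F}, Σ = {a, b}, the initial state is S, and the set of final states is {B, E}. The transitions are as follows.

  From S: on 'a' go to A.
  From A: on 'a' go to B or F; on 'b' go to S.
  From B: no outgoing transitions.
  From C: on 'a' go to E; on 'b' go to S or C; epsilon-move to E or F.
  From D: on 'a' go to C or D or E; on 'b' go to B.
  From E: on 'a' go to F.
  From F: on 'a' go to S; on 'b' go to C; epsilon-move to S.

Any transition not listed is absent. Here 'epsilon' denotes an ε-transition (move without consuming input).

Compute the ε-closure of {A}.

{A}

Begin with {A}.
No ε-moves leave this set, so the closure equals the set itself.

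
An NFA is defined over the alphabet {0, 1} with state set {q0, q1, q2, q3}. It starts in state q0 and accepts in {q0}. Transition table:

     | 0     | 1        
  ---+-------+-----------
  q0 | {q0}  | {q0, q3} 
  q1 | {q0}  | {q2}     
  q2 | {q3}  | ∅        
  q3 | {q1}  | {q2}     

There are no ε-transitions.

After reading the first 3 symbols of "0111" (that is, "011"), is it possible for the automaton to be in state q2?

Yes

Start in {q0}.
Read '0': q0→{q0}; now {q0}.
Read '1': q0→{q0, q3}; now {q0, q3}.
Read '1': q0→{q0, q3}, q3→{q2}; now {q0, q2, q3}.
State q2 is in {q0, q2, q3}.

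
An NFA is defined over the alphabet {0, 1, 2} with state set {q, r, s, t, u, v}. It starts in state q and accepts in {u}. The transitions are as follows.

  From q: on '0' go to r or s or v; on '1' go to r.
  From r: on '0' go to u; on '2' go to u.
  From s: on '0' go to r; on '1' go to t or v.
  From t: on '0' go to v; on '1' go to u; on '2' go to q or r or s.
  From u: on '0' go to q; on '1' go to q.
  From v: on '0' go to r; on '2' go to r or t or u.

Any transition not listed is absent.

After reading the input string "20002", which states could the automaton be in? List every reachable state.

Start in {q}.
Read '2': q→∅; now ∅.
The set is empty and remains empty for the remaining 4 symbols.

∅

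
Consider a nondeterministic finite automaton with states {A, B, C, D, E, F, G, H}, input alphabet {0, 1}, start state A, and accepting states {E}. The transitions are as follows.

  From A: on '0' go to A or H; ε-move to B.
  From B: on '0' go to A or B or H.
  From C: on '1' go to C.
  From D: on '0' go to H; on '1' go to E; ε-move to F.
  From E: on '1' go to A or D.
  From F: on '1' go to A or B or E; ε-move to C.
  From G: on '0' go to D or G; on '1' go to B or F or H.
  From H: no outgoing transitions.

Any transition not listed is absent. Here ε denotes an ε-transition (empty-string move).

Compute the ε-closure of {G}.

{G}

Begin with {G}.
No ε-moves leave this set, so the closure equals the set itself.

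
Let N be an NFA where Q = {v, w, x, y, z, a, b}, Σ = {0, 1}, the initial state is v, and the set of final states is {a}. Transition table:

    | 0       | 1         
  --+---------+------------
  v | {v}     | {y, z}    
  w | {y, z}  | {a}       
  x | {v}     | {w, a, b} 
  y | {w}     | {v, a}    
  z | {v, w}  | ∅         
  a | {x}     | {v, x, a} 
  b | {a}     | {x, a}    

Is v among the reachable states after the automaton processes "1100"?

Yes

Start in {v}.
Read '1': v→{y, z}; now {y, z}.
Read '1': y→{v, a}, z→∅; now {v, a}.
Read '0': v→{v}, a→{x}; now {v, x}.
Read '0': v→{v}, x→{v}; now {v}.
State v is in {v}.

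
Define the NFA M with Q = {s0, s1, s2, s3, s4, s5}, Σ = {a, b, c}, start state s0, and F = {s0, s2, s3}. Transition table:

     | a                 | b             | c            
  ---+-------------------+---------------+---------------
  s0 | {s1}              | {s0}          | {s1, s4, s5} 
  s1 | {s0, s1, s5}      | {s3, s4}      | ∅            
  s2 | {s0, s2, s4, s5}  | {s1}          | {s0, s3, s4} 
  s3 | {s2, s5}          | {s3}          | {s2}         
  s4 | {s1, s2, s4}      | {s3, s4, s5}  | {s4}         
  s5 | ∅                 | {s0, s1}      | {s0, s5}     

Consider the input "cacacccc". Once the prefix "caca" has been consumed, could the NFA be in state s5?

Yes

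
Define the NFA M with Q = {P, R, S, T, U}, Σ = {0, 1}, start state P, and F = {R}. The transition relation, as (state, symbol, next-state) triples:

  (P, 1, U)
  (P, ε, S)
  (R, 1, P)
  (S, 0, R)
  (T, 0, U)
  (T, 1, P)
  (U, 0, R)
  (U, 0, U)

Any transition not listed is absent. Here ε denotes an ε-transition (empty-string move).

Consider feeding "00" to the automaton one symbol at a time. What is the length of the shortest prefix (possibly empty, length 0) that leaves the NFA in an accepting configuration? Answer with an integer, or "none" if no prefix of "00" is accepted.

1

Start: ε-closure({P}) = {P, S}.
Read '0': P→∅, S→{R}; now {R}.
None of the earlier sets intersect F, but {R} does.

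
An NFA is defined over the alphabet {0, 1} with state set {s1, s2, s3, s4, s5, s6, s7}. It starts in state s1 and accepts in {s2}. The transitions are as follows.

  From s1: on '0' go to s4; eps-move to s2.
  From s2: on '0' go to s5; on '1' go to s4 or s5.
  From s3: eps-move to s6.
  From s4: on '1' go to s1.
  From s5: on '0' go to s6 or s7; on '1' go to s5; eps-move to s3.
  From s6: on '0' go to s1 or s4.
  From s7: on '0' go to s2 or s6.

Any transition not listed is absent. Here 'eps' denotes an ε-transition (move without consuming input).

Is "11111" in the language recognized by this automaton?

Start: ε-closure({s1}) = {s1, s2}.
Read '1': s1→∅, s2→{s4, s5}; union {s4, s5}; ε-closure = {s3, s4, s5, s6}.
Read '1': s3→∅, s4→{s1}, s5→{s5}, s6→∅; union {s1, s5}; ε-closure = {s1, s2, s3, s5, s6}.
Read '1': s1→∅, s2→{s4, s5}, s3→∅, s5→{s5}, s6→∅; union {s4, s5}; ε-closure = {s3, s4, s5, s6}.
Read '1': s3→∅, s4→{s1}, s5→{s5}, s6→∅; union {s1, s5}; ε-closure = {s1, s2, s3, s5, s6}.
Read '1': s1→∅, s2→{s4, s5}, s3→∅, s5→{s5}, s6→∅; union {s4, s5}; ε-closure = {s3, s4, s5, s6}.
The final set {s3, s4, s5, s6} contains no accepting state.

No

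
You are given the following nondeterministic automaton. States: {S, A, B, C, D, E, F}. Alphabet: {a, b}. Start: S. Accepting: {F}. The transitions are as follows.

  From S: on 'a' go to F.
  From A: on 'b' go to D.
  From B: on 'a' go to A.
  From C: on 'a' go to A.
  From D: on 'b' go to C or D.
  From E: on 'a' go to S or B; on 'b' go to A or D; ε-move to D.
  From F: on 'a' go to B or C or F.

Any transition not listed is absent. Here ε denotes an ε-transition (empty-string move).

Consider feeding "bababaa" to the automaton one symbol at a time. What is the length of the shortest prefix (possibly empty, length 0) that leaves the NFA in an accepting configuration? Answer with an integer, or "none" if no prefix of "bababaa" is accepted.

none

Start in {S}.
Read 'b': {S} → ∅.
The set is empty and remains empty for the remaining 6 symbols.
No reachable set along the way intersects F.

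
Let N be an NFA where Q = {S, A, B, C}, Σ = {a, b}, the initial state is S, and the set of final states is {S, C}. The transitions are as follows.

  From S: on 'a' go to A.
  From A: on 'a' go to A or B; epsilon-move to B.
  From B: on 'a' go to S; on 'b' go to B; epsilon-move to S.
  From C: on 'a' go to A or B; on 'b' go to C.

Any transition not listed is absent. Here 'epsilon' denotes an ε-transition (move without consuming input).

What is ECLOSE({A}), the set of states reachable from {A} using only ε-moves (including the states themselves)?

{S, A, B}

Begin with {A}.
ε-move A → B; add B.
ε-move B → S; add S.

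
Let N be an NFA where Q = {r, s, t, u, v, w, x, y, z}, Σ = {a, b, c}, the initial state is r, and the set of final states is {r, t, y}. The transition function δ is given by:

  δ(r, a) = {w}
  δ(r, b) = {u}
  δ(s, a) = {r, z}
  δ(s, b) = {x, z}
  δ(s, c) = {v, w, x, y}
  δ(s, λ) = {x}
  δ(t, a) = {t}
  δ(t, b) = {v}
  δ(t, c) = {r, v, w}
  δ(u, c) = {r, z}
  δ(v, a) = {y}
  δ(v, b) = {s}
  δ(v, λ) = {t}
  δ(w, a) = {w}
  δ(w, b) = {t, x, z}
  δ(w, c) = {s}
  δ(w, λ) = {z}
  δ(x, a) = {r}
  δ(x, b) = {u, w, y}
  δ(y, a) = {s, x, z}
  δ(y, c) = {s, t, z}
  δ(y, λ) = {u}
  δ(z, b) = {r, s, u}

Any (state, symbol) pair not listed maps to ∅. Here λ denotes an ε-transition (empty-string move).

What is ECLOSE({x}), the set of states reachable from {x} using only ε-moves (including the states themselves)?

{x}

Begin with {x}.
No ε-moves leave this set, so the closure equals the set itself.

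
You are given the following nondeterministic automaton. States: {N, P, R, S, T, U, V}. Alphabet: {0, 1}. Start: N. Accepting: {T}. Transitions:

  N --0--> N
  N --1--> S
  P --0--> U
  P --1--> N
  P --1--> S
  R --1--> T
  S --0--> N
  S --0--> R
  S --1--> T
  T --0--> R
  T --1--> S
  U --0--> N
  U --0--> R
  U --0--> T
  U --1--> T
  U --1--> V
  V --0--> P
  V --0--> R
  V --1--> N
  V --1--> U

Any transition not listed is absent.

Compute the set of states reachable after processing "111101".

Start in {N}.
Read '1': N→{S}; now {S}.
Read '1': S→{T}; now {T}.
Read '1': T→{S}; now {S}.
Read '1': S→{T}; now {T}.
Read '0': T→{R}; now {R}.
Read '1': R→{T}; now {T}.

{T}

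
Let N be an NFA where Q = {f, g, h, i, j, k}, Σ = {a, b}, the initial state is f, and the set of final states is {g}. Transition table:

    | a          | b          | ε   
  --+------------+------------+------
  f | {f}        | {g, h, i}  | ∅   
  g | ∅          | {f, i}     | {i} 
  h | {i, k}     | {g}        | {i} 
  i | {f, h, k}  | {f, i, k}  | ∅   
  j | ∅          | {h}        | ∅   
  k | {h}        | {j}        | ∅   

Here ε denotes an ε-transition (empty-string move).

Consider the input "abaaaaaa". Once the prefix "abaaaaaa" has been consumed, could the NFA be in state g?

No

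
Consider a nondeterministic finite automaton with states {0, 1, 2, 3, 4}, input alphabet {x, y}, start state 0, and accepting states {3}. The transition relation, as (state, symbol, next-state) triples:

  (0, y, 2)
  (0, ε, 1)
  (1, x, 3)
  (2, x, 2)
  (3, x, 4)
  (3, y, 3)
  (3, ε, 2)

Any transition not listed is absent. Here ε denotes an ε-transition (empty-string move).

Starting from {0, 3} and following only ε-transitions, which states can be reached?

Begin with {0, 3}.
ε-move 3 → 2; add 2.
ε-move 0 → 1; add 1.

{0, 1, 2, 3}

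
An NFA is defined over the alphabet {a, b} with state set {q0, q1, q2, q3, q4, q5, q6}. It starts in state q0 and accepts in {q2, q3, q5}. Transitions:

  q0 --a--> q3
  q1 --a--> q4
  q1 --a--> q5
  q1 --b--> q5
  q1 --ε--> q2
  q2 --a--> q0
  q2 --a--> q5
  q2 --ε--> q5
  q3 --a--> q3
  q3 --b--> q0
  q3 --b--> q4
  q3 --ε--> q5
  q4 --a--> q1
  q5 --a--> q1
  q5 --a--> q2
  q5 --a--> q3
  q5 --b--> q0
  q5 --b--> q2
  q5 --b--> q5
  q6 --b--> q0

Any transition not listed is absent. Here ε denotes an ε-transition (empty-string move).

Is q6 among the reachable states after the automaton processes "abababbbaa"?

Start in {q0}.
Read 'a': q0→{q3}; union {q3}; ε-closure = {q3, q5}.
Read 'b': q3→{q0, q4}, q5→{q0, q2, q5}; now {q0, q2, q4, q5}.
Read 'a': q0→{q3}, q2→{q0, q5}, q4→{q1}, q5→{q1, q2, q3}; now {q0, q1, q2, q3, q5}.
Read 'b': q0→∅, q1→{q5}, q2→∅, q3→{q0, q4}, q5→{q0, q2, q5}; now {q0, q2, q4, q5}.
Read 'a': q0→{q3}, q2→{q0, q5}, q4→{q1}, q5→{q1, q2, q3}; now {q0, q1, q2, q3, q5}.
Read 'b': q0→∅, q1→{q5}, q2→∅, q3→{q0, q4}, q5→{q0, q2, q5}; now {q0, q2, q4, q5}.
Read 'b': q0→∅, q2→∅, q4→∅, q5→{q0, q2, q5}; now {q0, q2, q5}.
Read 'b': q0→∅, q2→∅, q5→{q0, q2, q5}; now {q0, q2, q5}.
Read 'a': q0→{q3}, q2→{q0, q5}, q5→{q1, q2, q3}; now {q0, q1, q2, q3, q5}.
Read 'a': q0→{q3}, q1→{q4, q5}, q2→{q0, q5}, q3→{q3}, q5→{q1, q2, q3}; now {q0, q1, q2, q3, q4, q5}.
State q6 is not in {q0, q1, q2, q3, q4, q5}.

No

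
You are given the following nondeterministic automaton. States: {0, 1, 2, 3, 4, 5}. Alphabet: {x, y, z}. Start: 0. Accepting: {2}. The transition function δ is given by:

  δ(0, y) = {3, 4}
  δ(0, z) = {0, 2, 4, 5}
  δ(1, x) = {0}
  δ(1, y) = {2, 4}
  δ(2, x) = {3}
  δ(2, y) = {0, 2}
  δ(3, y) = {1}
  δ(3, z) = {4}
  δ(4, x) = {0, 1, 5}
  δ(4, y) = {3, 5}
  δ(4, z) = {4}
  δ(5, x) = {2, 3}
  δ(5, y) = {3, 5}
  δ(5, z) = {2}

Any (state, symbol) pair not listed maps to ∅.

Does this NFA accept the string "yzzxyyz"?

Yes

Start in {0}.
Read 'y': 0→{3, 4}; now {3, 4}.
Read 'z': 3→{4}, 4→{4}; now {4}.
Read 'z': 4→{4}; now {4}.
Read 'x': 4→{0, 1, 5}; now {0, 1, 5}.
Read 'y': 0→{3, 4}, 1→{2, 4}, 5→{3, 5}; now {2, 3, 4, 5}.
Read 'y': 2→{0, 2}, 3→{1}, 4→{3, 5}, 5→{3, 5}; now {0, 1, 2, 3, 5}.
Read 'z': 0→{0, 2, 4, 5}, 1→∅, 2→∅, 3→{4}, 5→{2}; now {0, 2, 4, 5}.
The final set {0, 2, 4, 5} contains the accepting state 2.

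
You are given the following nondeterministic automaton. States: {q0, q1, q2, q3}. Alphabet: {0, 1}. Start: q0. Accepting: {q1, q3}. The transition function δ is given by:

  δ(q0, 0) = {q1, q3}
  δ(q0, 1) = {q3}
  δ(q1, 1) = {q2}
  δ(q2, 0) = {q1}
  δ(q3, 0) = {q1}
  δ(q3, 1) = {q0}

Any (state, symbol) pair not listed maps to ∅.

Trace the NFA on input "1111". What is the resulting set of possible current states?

{q0}

Start in {q0}.
Read '1': q0→{q3}; now {q3}.
Read '1': q3→{q0}; now {q0}.
Read '1': q0→{q3}; now {q3}.
Read '1': q3→{q0}; now {q0}.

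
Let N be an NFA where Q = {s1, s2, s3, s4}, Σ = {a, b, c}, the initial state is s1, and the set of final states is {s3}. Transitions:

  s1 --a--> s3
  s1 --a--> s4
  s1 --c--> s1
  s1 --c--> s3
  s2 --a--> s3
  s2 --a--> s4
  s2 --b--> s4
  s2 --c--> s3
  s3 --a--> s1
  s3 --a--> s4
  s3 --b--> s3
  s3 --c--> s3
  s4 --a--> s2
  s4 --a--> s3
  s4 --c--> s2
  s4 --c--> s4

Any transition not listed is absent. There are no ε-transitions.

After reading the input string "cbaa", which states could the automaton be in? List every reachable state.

{s2, s3, s4}

Start in {s1}.
Read 'c': s1→{s1, s3}; now {s1, s3}.
Read 'b': s1→∅, s3→{s3}; now {s3}.
Read 'a': s3→{s1, s4}; now {s1, s4}.
Read 'a': s1→{s3, s4}, s4→{s2, s3}; now {s2, s3, s4}.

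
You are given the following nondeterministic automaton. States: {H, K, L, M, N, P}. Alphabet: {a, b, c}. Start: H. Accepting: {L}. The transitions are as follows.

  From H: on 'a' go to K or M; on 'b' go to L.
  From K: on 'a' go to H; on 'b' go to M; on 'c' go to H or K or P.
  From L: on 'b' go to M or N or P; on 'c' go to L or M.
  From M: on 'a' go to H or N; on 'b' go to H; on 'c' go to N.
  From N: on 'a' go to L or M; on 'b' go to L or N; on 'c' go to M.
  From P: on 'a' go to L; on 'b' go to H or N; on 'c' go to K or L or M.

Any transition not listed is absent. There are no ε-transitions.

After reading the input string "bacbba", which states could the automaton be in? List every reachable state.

Start in {H}.
Read 'b': H→{L}; now {L}.
Read 'a': L→∅; now ∅.
The set is empty and remains empty for the remaining 4 symbols.

∅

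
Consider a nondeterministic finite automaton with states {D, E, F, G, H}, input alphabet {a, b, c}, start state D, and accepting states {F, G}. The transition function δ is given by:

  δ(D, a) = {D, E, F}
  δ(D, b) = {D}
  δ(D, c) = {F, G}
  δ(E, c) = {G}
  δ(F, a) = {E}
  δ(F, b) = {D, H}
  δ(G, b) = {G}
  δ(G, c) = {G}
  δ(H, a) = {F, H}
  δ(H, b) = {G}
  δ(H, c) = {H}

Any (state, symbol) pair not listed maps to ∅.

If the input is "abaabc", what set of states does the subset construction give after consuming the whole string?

{F, G, H}

Start in {D}.
Read 'a': D→{D, E, F}; now {D, E, F}.
Read 'b': D→{D}, E→∅, F→{D, H}; now {D, H}.
Read 'a': D→{D, E, F}, H→{F, H}; now {D, E, F, H}.
Read 'a': D→{D, E, F}, E→∅, F→{E}, H→{F, H}; now {D, E, F, H}.
Read 'b': D→{D}, E→∅, F→{D, H}, H→{G}; now {D, G, H}.
Read 'c': D→{F, G}, G→{G}, H→{H}; now {F, G, H}.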